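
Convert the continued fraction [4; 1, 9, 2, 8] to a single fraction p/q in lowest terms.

Using pₖ = aₖpₖ₋₁ + pₖ₋₂ and qₖ = aₖqₖ₋₁ + qₖ₋₂:
  k=0: a=4, p=4, q=1
  k=1: a=1, p=5, q=1
  k=2: a=9, p=49, q=10
  k=3: a=2, p=103, q=21
  k=4: a=8, p=873, q=178

873/178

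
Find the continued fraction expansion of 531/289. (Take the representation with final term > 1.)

[1; 1, 5, 6, 1, 2, 2]

531 = 1×289 + 242
289 = 1×242 + 47
242 = 5×47 + 7
47 = 6×7 + 5
7 = 1×5 + 2
5 = 2×2 + 1
2 = 2×1 + 0  (stop)
So 531/289 = [1; 1, 5, 6, 1, 2, 2].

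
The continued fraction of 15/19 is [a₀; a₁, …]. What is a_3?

1

15 = 0·19 + 15   →  a_0 = 0
19 = 1·15 + 4   →  a_1 = 1
15 = 3·4 + 3   →  a_2 = 3
4 = 1·3 + 1   →  a_3 = 1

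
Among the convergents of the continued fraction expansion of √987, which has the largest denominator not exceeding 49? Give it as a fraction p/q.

377/12

√987 = [31; 2, 2, 2, 62, …] (period length 4).
Convergents:
  p_0/q_0 = 31/1
  p_1/q_1 = 63/2
  p_2/q_2 = 157/5
  p_3/q_3 = 377/12
  p_4/q_4 = 23531/749
q_3 = 12 ≤ 49 < 749 = q_4, so the answer is 377/12.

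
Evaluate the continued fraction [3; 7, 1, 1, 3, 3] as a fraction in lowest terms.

Using pₖ = aₖpₖ₋₁ + pₖ₋₂ and qₖ = aₖqₖ₋₁ + qₖ₋₂:
  k=0: a=3, p=3, q=1
  k=1: a=7, p=22, q=7
  k=2: a=1, p=25, q=8
  k=3: a=1, p=47, q=15
  k=4: a=3, p=166, q=53
  k=5: a=3, p=545, q=174

545/174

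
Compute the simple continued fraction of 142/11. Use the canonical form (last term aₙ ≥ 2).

142 = 12*11 + 10
11 = 1*10 + 1
10 = 10*1 + 0  (stop)
So 142/11 = [12; 1, 10].

[12; 1, 10]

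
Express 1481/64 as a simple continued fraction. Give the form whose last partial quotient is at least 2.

1481 = 23×64 + 9
64 = 7×9 + 1
9 = 9×1 + 0  (stop)
So 1481/64 = [23; 7, 9].

[23; 7, 9]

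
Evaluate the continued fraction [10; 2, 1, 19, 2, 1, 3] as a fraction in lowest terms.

6834/661

Using pₖ = aₖpₖ₋₁ + pₖ₋₂ and qₖ = aₖqₖ₋₁ + qₖ₋₂:
  k=0: a=10, p=10, q=1
  k=1: a=2, p=21, q=2
  k=2: a=1, p=31, q=3
  k=3: a=19, p=610, q=59
  k=4: a=2, p=1251, q=121
  k=5: a=1, p=1861, q=180
  k=6: a=3, p=6834, q=661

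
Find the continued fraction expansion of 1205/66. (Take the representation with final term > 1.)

[18; 3, 1, 7, 2]

1205 = 18*66 + 17
66 = 3*17 + 15
17 = 1*15 + 2
15 = 7*2 + 1
2 = 2*1 + 0  (stop)
So 1205/66 = [18; 3, 1, 7, 2].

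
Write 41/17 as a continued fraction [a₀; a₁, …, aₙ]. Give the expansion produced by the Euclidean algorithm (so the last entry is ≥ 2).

[2; 2, 2, 3]

41 = 2×17 + 7
17 = 2×7 + 3
7 = 2×3 + 1
3 = 3×1 + 0  (stop)
So 41/17 = [2; 2, 2, 3].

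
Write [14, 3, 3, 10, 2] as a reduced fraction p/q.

Using pₖ = aₖpₖ₋₁ + pₖ₋₂ and qₖ = aₖqₖ₋₁ + qₖ₋₂:
  k=0: a=14, p=14, q=1
  k=1: a=3, p=43, q=3
  k=2: a=3, p=143, q=10
  k=3: a=10, p=1473, q=103
  k=4: a=2, p=3089, q=216

3089/216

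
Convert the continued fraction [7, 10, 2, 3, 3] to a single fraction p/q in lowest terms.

Using pₖ = aₖpₖ₋₁ + pₖ₋₂ and qₖ = aₖqₖ₋₁ + qₖ₋₂:
  k=0: a=7, p=7, q=1
  k=1: a=10, p=71, q=10
  k=2: a=2, p=149, q=21
  k=3: a=3, p=518, q=73
  k=4: a=3, p=1703, q=240

1703/240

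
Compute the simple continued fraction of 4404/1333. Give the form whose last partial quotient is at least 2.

4404 = 3*1333 + 405
1333 = 3*405 + 118
405 = 3*118 + 51
118 = 2*51 + 16
51 = 3*16 + 3
16 = 5*3 + 1
3 = 3*1 + 0  (stop)
So 4404/1333 = [3; 3, 3, 2, 3, 5, 3].

[3; 3, 3, 2, 3, 5, 3]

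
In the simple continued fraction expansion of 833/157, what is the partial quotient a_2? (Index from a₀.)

3

833 = 5·157 + 48   →  a_0 = 5
157 = 3·48 + 13   →  a_1 = 3
48 = 3·13 + 9   →  a_2 = 3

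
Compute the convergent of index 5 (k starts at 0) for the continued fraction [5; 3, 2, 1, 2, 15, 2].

Using pₖ = aₖpₖ₋₁ + pₖ₋₂, qₖ = aₖqₖ₋₁ + qₖ₋₂ (with p₋₁=1, p₋₂=0, q₋₁=0, q₋₂=1):
  k=0: a=5, p=5, q=1
  k=1: a=3, p=16, q=3
  k=2: a=2, p=37, q=7
  k=3: a=1, p=53, q=10
  k=4: a=2, p=143, q=27
  k=5: a=15, p=2198, q=415

2198/415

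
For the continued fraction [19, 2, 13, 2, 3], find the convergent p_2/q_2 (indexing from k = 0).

Using pₖ = aₖpₖ₋₁ + pₖ₋₂, qₖ = aₖqₖ₋₁ + qₖ₋₂ (with p₋₁=1, p₋₂=0, q₋₁=0, q₋₂=1):
  k=0: a=19, p=19, q=1
  k=1: a=2, p=39, q=2
  k=2: a=13, p=526, q=27

526/27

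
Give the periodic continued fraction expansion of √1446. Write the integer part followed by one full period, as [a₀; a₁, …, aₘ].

[38; 38, 76]

a₀ = ⌊√1446⌋ = 38.
With m₀=0, d₀=1 and mₖ₊₁ = dₖaₖ − mₖ, dₖ₊₁ = (n − mₖ₊₁²)/dₖ, aₖ₊₁ = ⌊(a₀+mₖ₊₁)/dₖ₊₁⌋:
  k=1: m=38, d=2, a=38
  k=2: m=38, d=1, a=76
d=1 and a=2a₀=76 at k=2, so the next step gives (m, d) = (38, 2) again — its k=1 value — and the period has length 2.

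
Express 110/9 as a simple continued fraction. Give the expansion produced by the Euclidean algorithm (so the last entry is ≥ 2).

110 = 12*9 + 2
9 = 4*2 + 1
2 = 2*1 + 0  (stop)
So 110/9 = [12; 4, 2].

[12; 4, 2]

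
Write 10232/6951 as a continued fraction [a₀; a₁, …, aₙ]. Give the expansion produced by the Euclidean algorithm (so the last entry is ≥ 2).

[1; 2, 8, 2, 3, 3, 5, 3]

10232 = 1·6951 + 3281
6951 = 2·3281 + 389
3281 = 8·389 + 169
389 = 2·169 + 51
169 = 3·51 + 16
51 = 3·16 + 3
16 = 5·3 + 1
3 = 3·1 + 0  (stop)
So 10232/6951 = [1; 2, 8, 2, 3, 3, 5, 3].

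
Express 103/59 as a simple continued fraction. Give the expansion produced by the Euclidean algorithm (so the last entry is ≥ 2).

[1; 1, 2, 1, 14]

103 = 1×59 + 44
59 = 1×44 + 15
44 = 2×15 + 14
15 = 1×14 + 1
14 = 14×1 + 0  (stop)
So 103/59 = [1; 1, 2, 1, 14].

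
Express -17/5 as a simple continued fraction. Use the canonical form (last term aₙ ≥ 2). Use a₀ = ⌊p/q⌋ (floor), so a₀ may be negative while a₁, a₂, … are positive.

-17 = -4*5 + 3
5 = 1*3 + 2
3 = 1*2 + 1
2 = 2*1 + 0  (stop)
So -17/5 = [-4; 1, 1, 2].

[-4; 1, 1, 2]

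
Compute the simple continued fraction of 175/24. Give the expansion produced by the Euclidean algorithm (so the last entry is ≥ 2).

175 = 7·24 + 7
24 = 3·7 + 3
7 = 2·3 + 1
3 = 3·1 + 0  (stop)
So 175/24 = [7; 3, 2, 3].

[7; 3, 2, 3]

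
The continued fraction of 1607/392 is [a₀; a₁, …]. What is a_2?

19

1607 = 4·392 + 39   →  a_0 = 4
392 = 10·39 + 2   →  a_1 = 10
39 = 19·2 + 1   →  a_2 = 19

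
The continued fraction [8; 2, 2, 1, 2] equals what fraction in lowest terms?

160/19

Using pₖ = aₖpₖ₋₁ + pₖ₋₂ and qₖ = aₖqₖ₋₁ + qₖ₋₂:
  k=0: a=8, p=8, q=1
  k=1: a=2, p=17, q=2
  k=2: a=2, p=42, q=5
  k=3: a=1, p=59, q=7
  k=4: a=2, p=160, q=19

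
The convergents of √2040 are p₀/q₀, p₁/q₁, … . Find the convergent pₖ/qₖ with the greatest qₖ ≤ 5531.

146881/3252

√2040 = [45; 6, 90, …] (period length 2).
Convergents:
  p_0/q_0 = 45/1
  p_1/q_1 = 271/6
  p_2/q_2 = 24435/541
  p_3/q_3 = 146881/3252
  p_4/q_4 = 13243725/293221
q_3 = 3252 ≤ 5531 < 293221 = q_4, so the answer is 146881/3252.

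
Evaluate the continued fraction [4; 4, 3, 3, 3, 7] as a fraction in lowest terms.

Using pₖ = aₖpₖ₋₁ + pₖ₋₂ and qₖ = aₖqₖ₋₁ + qₖ₋₂:
  k=0: a=4, p=4, q=1
  k=1: a=4, p=17, q=4
  k=2: a=3, p=55, q=13
  k=3: a=3, p=182, q=43
  k=4: a=3, p=601, q=142
  k=5: a=7, p=4389, q=1037

4389/1037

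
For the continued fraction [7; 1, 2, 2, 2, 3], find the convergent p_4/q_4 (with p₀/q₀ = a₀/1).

131/17

Using pₖ = aₖpₖ₋₁ + pₖ₋₂, qₖ = aₖqₖ₋₁ + qₖ₋₂ (with p₋₁=1, p₋₂=0, q₋₁=0, q₋₂=1):
  k=0: a=7, p=7, q=1
  k=1: a=1, p=8, q=1
  k=2: a=2, p=23, q=3
  k=3: a=2, p=54, q=7
  k=4: a=2, p=131, q=17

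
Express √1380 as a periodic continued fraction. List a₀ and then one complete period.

[37; 6, 1, 2, 1, 6, 74]

a₀ = ⌊√1380⌋ = 37.
With m₀=0, d₀=1 and mₖ₊₁ = dₖaₖ − mₖ, dₖ₊₁ = (n − mₖ₊₁²)/dₖ, aₖ₊₁ = ⌊(a₀+mₖ₊₁)/dₖ₊₁⌋:
  k=1: m=37, d=11, a=6
  k=2: m=29, d=49, a=1
  k=3: m=20, d=20, a=2
  k=4: m=20, d=49, a=1
  k=5: m=29, d=11, a=6
  k=6: m=37, d=1, a=74
d=1 and a=2a₀=74 at k=6, so the next step gives (m, d) = (37, 11) again — its k=1 value — and the period has length 6.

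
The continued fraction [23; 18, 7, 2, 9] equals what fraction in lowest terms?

Using pₖ = aₖpₖ₋₁ + pₖ₋₂ and qₖ = aₖqₖ₋₁ + qₖ₋₂:
  k=0: a=23, p=23, q=1
  k=1: a=18, p=415, q=18
  k=2: a=7, p=2928, q=127
  k=3: a=2, p=6271, q=272
  k=4: a=9, p=59367, q=2575

59367/2575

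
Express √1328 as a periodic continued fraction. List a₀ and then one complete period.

a₀ = ⌊√1328⌋ = 36.
With m₀=0, d₀=1 and mₖ₊₁ = dₖaₖ − mₖ, dₖ₊₁ = (n − mₖ₊₁²)/dₖ, aₖ₊₁ = ⌊(a₀+mₖ₊₁)/dₖ₊₁⌋:
  k=1: m=36, d=32, a=2
  k=2: m=28, d=17, a=3
  k=3: m=23, d=47, a=1
  k=4: m=24, d=16, a=3
  k=5: m=24, d=47, a=1
  k=6: m=23, d=17, a=3
  k=7: m=28, d=32, a=2
  k=8: m=36, d=1, a=72
d=1 and a=2a₀=72 at k=8, so the next step gives (m, d) = (36, 32) again — its k=1 value — and the period has length 8.

[36; 2, 3, 1, 3, 1, 3, 2, 72]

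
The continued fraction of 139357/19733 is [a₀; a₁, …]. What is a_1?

16

139357 = 7·19733 + 1226   →  a_0 = 7
19733 = 16·1226 + 117   →  a_1 = 16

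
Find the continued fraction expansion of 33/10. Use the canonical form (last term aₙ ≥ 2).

33 = 3×10 + 3
10 = 3×3 + 1
3 = 3×1 + 0  (stop)
So 33/10 = [3; 3, 3].

[3; 3, 3]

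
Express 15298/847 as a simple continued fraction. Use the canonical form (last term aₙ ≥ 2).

15298 = 18×847 + 52
847 = 16×52 + 15
52 = 3×15 + 7
15 = 2×7 + 1
7 = 7×1 + 0  (stop)
So 15298/847 = [18; 16, 3, 2, 7].

[18; 16, 3, 2, 7]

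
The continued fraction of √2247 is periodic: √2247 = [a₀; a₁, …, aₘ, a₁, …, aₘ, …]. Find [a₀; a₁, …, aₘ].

a₀ = ⌊√2247⌋ = 47.
With m₀=0, d₀=1 and mₖ₊₁ = dₖaₖ − mₖ, dₖ₊₁ = (n − mₖ₊₁²)/dₖ, aₖ₊₁ = ⌊(a₀+mₖ₊₁)/dₖ₊₁⌋:
  k=1: m=47, d=38, a=2
  k=2: m=29, d=37, a=2
  k=3: m=45, d=6, a=15
  k=4: m=45, d=37, a=2
  k=5: m=29, d=38, a=2
  k=6: m=47, d=1, a=94
d=1 and a=2a₀=94 at k=6, so the next step gives (m, d) = (47, 38) again — its k=1 value — and the period has length 6.

[47; 2, 2, 15, 2, 2, 94]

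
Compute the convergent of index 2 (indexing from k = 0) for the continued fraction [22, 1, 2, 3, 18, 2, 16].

Using pₖ = aₖpₖ₋₁ + pₖ₋₂, qₖ = aₖqₖ₋₁ + qₖ₋₂ (with p₋₁=1, p₋₂=0, q₋₁=0, q₋₂=1):
  k=0: a=22, p=22, q=1
  k=1: a=1, p=23, q=1
  k=2: a=2, p=68, q=3

68/3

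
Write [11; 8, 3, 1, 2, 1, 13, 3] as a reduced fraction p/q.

58196/5233

Fold from the inside: start with 3/1.
  13 + 1/3 = 40/3
  1 + 3/40 = 43/40
  2 + 40/43 = 126/43
  1 + 43/126 = 169/126
  3 + 126/169 = 633/169
  8 + 169/633 = 5233/633
  11 + 633/5233 = 58196/5233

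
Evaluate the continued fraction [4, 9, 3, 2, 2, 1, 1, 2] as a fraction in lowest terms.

Fold from the inside: start with 2/1.
  1 + 1/2 = 3/2
  1 + 2/3 = 5/3
  2 + 3/5 = 13/5
  2 + 5/13 = 31/13
  3 + 13/31 = 106/31
  9 + 31/106 = 985/106
  4 + 106/985 = 4046/985

4046/985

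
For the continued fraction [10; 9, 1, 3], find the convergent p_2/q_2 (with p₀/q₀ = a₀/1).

101/10

Using pₖ = aₖpₖ₋₁ + pₖ₋₂, qₖ = aₖqₖ₋₁ + qₖ₋₂ (with p₋₁=1, p₋₂=0, q₋₁=0, q₋₂=1):
  k=0: a=10, p=10, q=1
  k=1: a=9, p=91, q=9
  k=2: a=1, p=101, q=10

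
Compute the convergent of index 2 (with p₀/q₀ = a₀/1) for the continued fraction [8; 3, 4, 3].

108/13

Using pₖ = aₖpₖ₋₁ + pₖ₋₂, qₖ = aₖqₖ₋₁ + qₖ₋₂ (with p₋₁=1, p₋₂=0, q₋₁=0, q₋₂=1):
  k=0: a=8, p=8, q=1
  k=1: a=3, p=25, q=3
  k=2: a=4, p=108, q=13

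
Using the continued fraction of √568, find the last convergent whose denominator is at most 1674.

√568 = [23; 1, 4, 1, 46, …] (period length 4).
Convergents:
  p_0/q_0 = 23/1
  p_1/q_1 = 24/1
  p_2/q_2 = 119/5
  p_3/q_3 = 143/6
  p_4/q_4 = 6697/281
  p_5/q_5 = 6840/287
  p_6/q_6 = 34057/1429
  p_7/q_7 = 40897/1716
q_6 = 1429 ≤ 1674 < 1716 = q_7, so the answer is 34057/1429.

34057/1429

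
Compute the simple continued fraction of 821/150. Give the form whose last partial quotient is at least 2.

[5; 2, 8, 1, 7]

821 = 5*150 + 71
150 = 2*71 + 8
71 = 8*8 + 7
8 = 1*7 + 1
7 = 7*1 + 0  (stop)
So 821/150 = [5; 2, 8, 1, 7].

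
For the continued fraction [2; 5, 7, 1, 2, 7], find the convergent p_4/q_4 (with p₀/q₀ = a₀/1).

259/118

Using pₖ = aₖpₖ₋₁ + pₖ₋₂, qₖ = aₖqₖ₋₁ + qₖ₋₂ (with p₋₁=1, p₋₂=0, q₋₁=0, q₋₂=1):
  k=0: a=2, p=2, q=1
  k=1: a=5, p=11, q=5
  k=2: a=7, p=79, q=36
  k=3: a=1, p=90, q=41
  k=4: a=2, p=259, q=118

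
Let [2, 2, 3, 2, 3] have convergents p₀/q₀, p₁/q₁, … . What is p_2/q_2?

Using pₖ = aₖpₖ₋₁ + pₖ₋₂, qₖ = aₖqₖ₋₁ + qₖ₋₂ (with p₋₁=1, p₋₂=0, q₋₁=0, q₋₂=1):
  k=0: a=2, p=2, q=1
  k=1: a=2, p=5, q=2
  k=2: a=3, p=17, q=7

17/7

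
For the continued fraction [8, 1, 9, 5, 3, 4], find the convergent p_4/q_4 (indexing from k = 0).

Using pₖ = aₖpₖ₋₁ + pₖ₋₂, qₖ = aₖqₖ₋₁ + qₖ₋₂ (with p₋₁=1, p₋₂=0, q₋₁=0, q₋₂=1):
  k=0: a=8, p=8, q=1
  k=1: a=1, p=9, q=1
  k=2: a=9, p=89, q=10
  k=3: a=5, p=454, q=51
  k=4: a=3, p=1451, q=163

1451/163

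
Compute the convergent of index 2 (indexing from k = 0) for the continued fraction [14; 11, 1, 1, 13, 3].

Using pₖ = aₖpₖ₋₁ + pₖ₋₂, qₖ = aₖqₖ₋₁ + qₖ₋₂ (with p₋₁=1, p₋₂=0, q₋₁=0, q₋₂=1):
  k=0: a=14, p=14, q=1
  k=1: a=11, p=155, q=11
  k=2: a=1, p=169, q=12

169/12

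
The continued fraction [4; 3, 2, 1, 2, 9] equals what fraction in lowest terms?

Using pₖ = aₖpₖ₋₁ + pₖ₋₂ and qₖ = aₖqₖ₋₁ + qₖ₋₂:
  k=0: a=4, p=4, q=1
  k=1: a=3, p=13, q=3
  k=2: a=2, p=30, q=7
  k=3: a=1, p=43, q=10
  k=4: a=2, p=116, q=27
  k=5: a=9, p=1087, q=253

1087/253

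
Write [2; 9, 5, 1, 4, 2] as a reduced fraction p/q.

Fold from the inside: start with 2/1.
  4 + 1/2 = 9/2
  1 + 2/9 = 11/9
  5 + 9/11 = 64/11
  9 + 11/64 = 587/64
  2 + 64/587 = 1238/587

1238/587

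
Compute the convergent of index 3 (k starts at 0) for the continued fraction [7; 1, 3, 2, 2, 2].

Using pₖ = aₖpₖ₋₁ + pₖ₋₂, qₖ = aₖqₖ₋₁ + qₖ₋₂ (with p₋₁=1, p₋₂=0, q₋₁=0, q₋₂=1):
  k=0: a=7, p=7, q=1
  k=1: a=1, p=8, q=1
  k=2: a=3, p=31, q=4
  k=3: a=2, p=70, q=9

70/9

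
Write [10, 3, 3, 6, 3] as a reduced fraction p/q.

2050/199

Using pₖ = aₖpₖ₋₁ + pₖ₋₂ and qₖ = aₖqₖ₋₁ + qₖ₋₂:
  k=0: a=10, p=10, q=1
  k=1: a=3, p=31, q=3
  k=2: a=3, p=103, q=10
  k=3: a=6, p=649, q=63
  k=4: a=3, p=2050, q=199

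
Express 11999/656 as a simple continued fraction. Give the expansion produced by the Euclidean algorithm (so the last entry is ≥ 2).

[18; 3, 2, 3, 3, 8]

11999 = 18*656 + 191
656 = 3*191 + 83
191 = 2*83 + 25
83 = 3*25 + 8
25 = 3*8 + 1
8 = 8*1 + 0  (stop)
So 11999/656 = [18; 3, 2, 3, 3, 8].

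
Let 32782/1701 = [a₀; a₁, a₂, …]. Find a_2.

32782 = 19·1701 + 463   →  a_0 = 19
1701 = 3·463 + 312   →  a_1 = 3
463 = 1·312 + 151   →  a_2 = 1

1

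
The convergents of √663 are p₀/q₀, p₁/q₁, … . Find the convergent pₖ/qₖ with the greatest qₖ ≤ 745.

√663 = [25; 1, 2, 1, 50, …] (period length 4).
Convergents:
  p_0/q_0 = 25/1
  p_1/q_1 = 26/1
  p_2/q_2 = 77/3
  p_3/q_3 = 103/4
  p_4/q_4 = 5227/203
  p_5/q_5 = 5330/207
  p_6/q_6 = 15887/617
  p_7/q_7 = 21217/824
q_6 = 617 ≤ 745 < 824 = q_7, so the answer is 15887/617.

15887/617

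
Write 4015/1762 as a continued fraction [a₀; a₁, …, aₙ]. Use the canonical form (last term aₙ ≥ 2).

4015 = 2·1762 + 491
1762 = 3·491 + 289
491 = 1·289 + 202
289 = 1·202 + 87
202 = 2·87 + 28
87 = 3·28 + 3
28 = 9·3 + 1
3 = 3·1 + 0  (stop)
So 4015/1762 = [2; 3, 1, 1, 2, 3, 9, 3].

[2; 3, 1, 1, 2, 3, 9, 3]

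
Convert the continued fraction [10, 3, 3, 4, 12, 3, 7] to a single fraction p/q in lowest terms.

122319/11873

Using pₖ = aₖpₖ₋₁ + pₖ₋₂ and qₖ = aₖqₖ₋₁ + qₖ₋₂:
  k=0: a=10, p=10, q=1
  k=1: a=3, p=31, q=3
  k=2: a=3, p=103, q=10
  k=3: a=4, p=443, q=43
  k=4: a=12, p=5419, q=526
  k=5: a=3, p=16700, q=1621
  k=6: a=7, p=122319, q=11873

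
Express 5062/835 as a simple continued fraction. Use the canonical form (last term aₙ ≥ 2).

5062 = 6*835 + 52
835 = 16*52 + 3
52 = 17*3 + 1
3 = 3*1 + 0  (stop)
So 5062/835 = [6; 16, 17, 3].

[6; 16, 17, 3]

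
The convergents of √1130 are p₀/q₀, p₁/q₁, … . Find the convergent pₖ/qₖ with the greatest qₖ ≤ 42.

437/13

√1130 = [33; 1, 1, 1, 1, 1, 1, 66, …] (period length 7).
Convergents:
  p_0/q_0 = 33/1
  p_1/q_1 = 34/1
  p_2/q_2 = 67/2
  p_3/q_3 = 101/3
  p_4/q_4 = 168/5
  p_5/q_5 = 269/8
  p_6/q_6 = 437/13
  p_7/q_7 = 29111/866
q_6 = 13 ≤ 42 < 866 = q_7, so the answer is 437/13.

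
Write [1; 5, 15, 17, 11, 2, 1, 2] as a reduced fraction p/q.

142051/118635

Using pₖ = aₖpₖ₋₁ + pₖ₋₂ and qₖ = aₖqₖ₋₁ + qₖ₋₂:
  k=0: a=1, p=1, q=1
  k=1: a=5, p=6, q=5
  k=2: a=15, p=91, q=76
  k=3: a=17, p=1553, q=1297
  k=4: a=11, p=17174, q=14343
  k=5: a=2, p=35901, q=29983
  k=6: a=1, p=53075, q=44326
  k=7: a=2, p=142051, q=118635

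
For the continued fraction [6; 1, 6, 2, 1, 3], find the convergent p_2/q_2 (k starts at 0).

Using pₖ = aₖpₖ₋₁ + pₖ₋₂, qₖ = aₖqₖ₋₁ + qₖ₋₂ (with p₋₁=1, p₋₂=0, q₋₁=0, q₋₂=1):
  k=0: a=6, p=6, q=1
  k=1: a=1, p=7, q=1
  k=2: a=6, p=48, q=7

48/7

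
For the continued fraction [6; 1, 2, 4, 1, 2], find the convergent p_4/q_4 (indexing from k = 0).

107/16

Using pₖ = aₖpₖ₋₁ + pₖ₋₂, qₖ = aₖqₖ₋₁ + qₖ₋₂ (with p₋₁=1, p₋₂=0, q₋₁=0, q₋₂=1):
  k=0: a=6, p=6, q=1
  k=1: a=1, p=7, q=1
  k=2: a=2, p=20, q=3
  k=3: a=4, p=87, q=13
  k=4: a=1, p=107, q=16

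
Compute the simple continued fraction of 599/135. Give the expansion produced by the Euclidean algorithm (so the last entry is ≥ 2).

[4; 2, 3, 2, 8]

599 = 4*135 + 59
135 = 2*59 + 17
59 = 3*17 + 8
17 = 2*8 + 1
8 = 8*1 + 0  (stop)
So 599/135 = [4; 2, 3, 2, 8].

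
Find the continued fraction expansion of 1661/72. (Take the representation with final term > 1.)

1661 = 23·72 + 5
72 = 14·5 + 2
5 = 2·2 + 1
2 = 2·1 + 0  (stop)
So 1661/72 = [23; 14, 2, 2].

[23; 14, 2, 2]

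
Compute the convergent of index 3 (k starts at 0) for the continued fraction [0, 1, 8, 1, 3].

Using pₖ = aₖpₖ₋₁ + pₖ₋₂, qₖ = aₖqₖ₋₁ + qₖ₋₂ (with p₋₁=1, p₋₂=0, q₋₁=0, q₋₂=1):
  k=0: a=0, p=0, q=1
  k=1: a=1, p=1, q=1
  k=2: a=8, p=8, q=9
  k=3: a=1, p=9, q=10

9/10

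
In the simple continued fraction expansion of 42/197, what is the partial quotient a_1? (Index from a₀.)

4

42 = 0·197 + 42   →  a_0 = 0
197 = 4·42 + 29   →  a_1 = 4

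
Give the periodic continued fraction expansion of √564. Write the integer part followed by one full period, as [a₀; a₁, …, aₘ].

[23; 1, 2, 1, 46]

a₀ = ⌊√564⌋ = 23.
With m₀=0, d₀=1 and mₖ₊₁ = dₖaₖ − mₖ, dₖ₊₁ = (n − mₖ₊₁²)/dₖ, aₖ₊₁ = ⌊(a₀+mₖ₊₁)/dₖ₊₁⌋:
  k=1: m=23, d=35, a=1
  k=2: m=12, d=12, a=2
  k=3: m=12, d=35, a=1
  k=4: m=23, d=1, a=46
d=1 and a=2a₀=46 at k=4, so the next step gives (m, d) = (23, 35) again — its k=1 value — and the period has length 4.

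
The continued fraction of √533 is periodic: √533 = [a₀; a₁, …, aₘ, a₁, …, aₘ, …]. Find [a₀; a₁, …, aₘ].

a₀ = ⌊√533⌋ = 23.
With m₀=0, d₀=1 and mₖ₊₁ = dₖaₖ − mₖ, dₖ₊₁ = (n − mₖ₊₁²)/dₖ, aₖ₊₁ = ⌊(a₀+mₖ₊₁)/dₖ₊₁⌋:
  k=1: m=23, d=4, a=11
  k=2: m=21, d=23, a=1
  k=3: m=2, d=23, a=1
  k=4: m=21, d=4, a=11
  k=5: m=23, d=1, a=46
d=1 and a=2a₀=46 at k=5, so the next step gives (m, d) = (23, 4) again — its k=1 value — and the period has length 5.

[23; 11, 1, 1, 11, 46]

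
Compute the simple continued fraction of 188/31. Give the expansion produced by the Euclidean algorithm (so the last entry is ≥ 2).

188 = 6·31 + 2
31 = 15·2 + 1
2 = 2·1 + 0  (stop)
So 188/31 = [6; 15, 2].

[6; 15, 2]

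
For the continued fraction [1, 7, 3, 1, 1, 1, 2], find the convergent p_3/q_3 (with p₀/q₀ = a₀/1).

33/29

Using pₖ = aₖpₖ₋₁ + pₖ₋₂, qₖ = aₖqₖ₋₁ + qₖ₋₂ (with p₋₁=1, p₋₂=0, q₋₁=0, q₋₂=1):
  k=0: a=1, p=1, q=1
  k=1: a=7, p=8, q=7
  k=2: a=3, p=25, q=22
  k=3: a=1, p=33, q=29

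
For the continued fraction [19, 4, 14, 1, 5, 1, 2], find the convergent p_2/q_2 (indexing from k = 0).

Using pₖ = aₖpₖ₋₁ + pₖ₋₂, qₖ = aₖqₖ₋₁ + qₖ₋₂ (with p₋₁=1, p₋₂=0, q₋₁=0, q₋₂=1):
  k=0: a=19, p=19, q=1
  k=1: a=4, p=77, q=4
  k=2: a=14, p=1097, q=57

1097/57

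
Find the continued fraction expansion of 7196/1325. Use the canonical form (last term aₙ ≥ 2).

7196 = 5×1325 + 571
1325 = 2×571 + 183
571 = 3×183 + 22
183 = 8×22 + 7
22 = 3×7 + 1
7 = 7×1 + 0  (stop)
So 7196/1325 = [5; 2, 3, 8, 3, 7].

[5; 2, 3, 8, 3, 7]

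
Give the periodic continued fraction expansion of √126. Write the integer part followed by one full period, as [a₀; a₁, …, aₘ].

[11; 4, 2, 4, 22]

a₀ = ⌊√126⌋ = 11.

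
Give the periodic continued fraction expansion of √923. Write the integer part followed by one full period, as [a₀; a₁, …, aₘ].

a₀ = ⌊√923⌋ = 30.
With m₀=0, d₀=1 and mₖ₊₁ = dₖaₖ − mₖ, dₖ₊₁ = (n − mₖ₊₁²)/dₖ, aₖ₊₁ = ⌊(a₀+mₖ₊₁)/dₖ₊₁⌋:
  k=1: m=30, d=23, a=2
  k=2: m=16, d=29, a=1
  k=3: m=13, d=26, a=1
  k=4: m=13, d=29, a=1
  k=5: m=16, d=23, a=2
  k=6: m=30, d=1, a=60
d=1 and a=2a₀=60 at k=6, so the next step gives (m, d) = (30, 23) again — its k=1 value — and the period has length 6.

[30; 2, 1, 1, 1, 2, 60]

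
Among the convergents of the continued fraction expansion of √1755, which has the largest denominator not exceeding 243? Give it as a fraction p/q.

√1755 = [41; 1, 8, 3, 8, 1, 82, …] (period length 6).
Convergents:
  p_0/q_0 = 41/1
  p_1/q_1 = 42/1
  p_2/q_2 = 377/9
  p_3/q_3 = 1173/28
  p_4/q_4 = 9761/233
  p_5/q_5 = 10934/261
q_4 = 233 ≤ 243 < 261 = q_5, so the answer is 9761/233.

9761/233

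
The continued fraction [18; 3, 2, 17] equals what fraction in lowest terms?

Fold from the inside: start with 17/1.
  2 + 1/17 = 35/17
  3 + 17/35 = 122/35
  18 + 35/122 = 2231/122

2231/122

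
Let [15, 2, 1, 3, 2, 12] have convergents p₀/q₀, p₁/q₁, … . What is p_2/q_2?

Using pₖ = aₖpₖ₋₁ + pₖ₋₂, qₖ = aₖqₖ₋₁ + qₖ₋₂ (with p₋₁=1, p₋₂=0, q₋₁=0, q₋₂=1):
  k=0: a=15, p=15, q=1
  k=1: a=2, p=31, q=2
  k=2: a=1, p=46, q=3

46/3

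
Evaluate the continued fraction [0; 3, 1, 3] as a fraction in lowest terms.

Fold from the inside: start with 3/1.
  1 + 1/3 = 4/3
  3 + 3/4 = 15/4
  0 + 4/15 = 4/15

4/15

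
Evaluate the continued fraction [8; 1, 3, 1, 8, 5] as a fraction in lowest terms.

1979/225

Using pₖ = aₖpₖ₋₁ + pₖ₋₂ and qₖ = aₖqₖ₋₁ + qₖ₋₂:
  k=0: a=8, p=8, q=1
  k=1: a=1, p=9, q=1
  k=2: a=3, p=35, q=4
  k=3: a=1, p=44, q=5
  k=4: a=8, p=387, q=44
  k=5: a=5, p=1979, q=225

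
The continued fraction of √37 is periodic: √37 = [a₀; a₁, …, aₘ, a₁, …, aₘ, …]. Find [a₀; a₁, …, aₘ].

a₀ = ⌊√37⌋ = 6.
With m₀=0, d₀=1 and mₖ₊₁ = dₖaₖ − mₖ, dₖ₊₁ = (n − mₖ₊₁²)/dₖ, aₖ₊₁ = ⌊(a₀+mₖ₊₁)/dₖ₊₁⌋:
  k=1: m=6, d=1, a=12
d=1 and a=2a₀=12 at k=1, so the next step gives (m, d) = (6, 1) again — its k=1 value — and the period has length 1.

[6; 12]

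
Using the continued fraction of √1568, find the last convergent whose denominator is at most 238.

√1568 = [39; 1, 1, 2, 19, 2, 1, 1, 78, …] (period length 8).
Convergents:
  p_0/q_0 = 39/1
  p_1/q_1 = 40/1
  p_2/q_2 = 79/2
  p_3/q_3 = 198/5
  p_4/q_4 = 3841/97
  p_5/q_5 = 7880/199
  p_6/q_6 = 11721/296
q_5 = 199 ≤ 238 < 296 = q_6, so the answer is 7880/199.

7880/199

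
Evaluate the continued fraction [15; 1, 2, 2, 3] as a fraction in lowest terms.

Using pₖ = aₖpₖ₋₁ + pₖ₋₂ and qₖ = aₖqₖ₋₁ + qₖ₋₂:
  k=0: a=15, p=15, q=1
  k=1: a=1, p=16, q=1
  k=2: a=2, p=47, q=3
  k=3: a=2, p=110, q=7
  k=4: a=3, p=377, q=24

377/24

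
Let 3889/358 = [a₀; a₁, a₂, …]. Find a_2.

3889 = 10·358 + 309   →  a_0 = 10
358 = 1·309 + 49   →  a_1 = 1
309 = 6·49 + 15   →  a_2 = 6

6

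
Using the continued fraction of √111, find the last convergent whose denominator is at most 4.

21/2

√111 = [10; 1, 1, 6, 1, 1, 20, …] (period length 6).
Convergents:
  p_0/q_0 = 10/1
  p_1/q_1 = 11/1
  p_2/q_2 = 21/2
  p_3/q_3 = 137/13
q_2 = 2 ≤ 4 < 13 = q_3, so the answer is 21/2.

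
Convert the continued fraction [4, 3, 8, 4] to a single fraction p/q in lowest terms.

Using pₖ = aₖpₖ₋₁ + pₖ₋₂ and qₖ = aₖqₖ₋₁ + qₖ₋₂:
  k=0: a=4, p=4, q=1
  k=1: a=3, p=13, q=3
  k=2: a=8, p=108, q=25
  k=3: a=4, p=445, q=103

445/103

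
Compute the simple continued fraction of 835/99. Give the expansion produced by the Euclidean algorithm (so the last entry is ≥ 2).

[8; 2, 3, 3, 4]

835 = 8*99 + 43
99 = 2*43 + 13
43 = 3*13 + 4
13 = 3*4 + 1
4 = 4*1 + 0  (stop)
So 835/99 = [8; 2, 3, 3, 4].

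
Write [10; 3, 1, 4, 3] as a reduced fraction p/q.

626/61

Fold from the inside: start with 3/1.
  4 + 1/3 = 13/3
  1 + 3/13 = 16/13
  3 + 13/16 = 61/16
  10 + 16/61 = 626/61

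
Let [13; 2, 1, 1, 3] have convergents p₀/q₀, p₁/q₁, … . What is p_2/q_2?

Using pₖ = aₖpₖ₋₁ + pₖ₋₂, qₖ = aₖqₖ₋₁ + qₖ₋₂ (with p₋₁=1, p₋₂=0, q₋₁=0, q₋₂=1):
  k=0: a=13, p=13, q=1
  k=1: a=2, p=27, q=2
  k=2: a=1, p=40, q=3

40/3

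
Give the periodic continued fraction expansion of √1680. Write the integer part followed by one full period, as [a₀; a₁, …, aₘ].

[40; 1, 80]

a₀ = ⌊√1680⌋ = 40.
With m₀=0, d₀=1 and mₖ₊₁ = dₖaₖ − mₖ, dₖ₊₁ = (n − mₖ₊₁²)/dₖ, aₖ₊₁ = ⌊(a₀+mₖ₊₁)/dₖ₊₁⌋:
  k=1: m=40, d=80, a=1
  k=2: m=40, d=1, a=80
d=1 and a=2a₀=80 at k=2, so the next step gives (m, d) = (40, 80) again — its k=1 value — and the period has length 2.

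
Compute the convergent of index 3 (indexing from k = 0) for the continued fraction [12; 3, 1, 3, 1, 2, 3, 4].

Using pₖ = aₖpₖ₋₁ + pₖ₋₂, qₖ = aₖqₖ₋₁ + qₖ₋₂ (with p₋₁=1, p₋₂=0, q₋₁=0, q₋₂=1):
  k=0: a=12, p=12, q=1
  k=1: a=3, p=37, q=3
  k=2: a=1, p=49, q=4
  k=3: a=3, p=184, q=15

184/15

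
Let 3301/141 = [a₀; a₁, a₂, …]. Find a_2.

2

3301 = 23·141 + 58   →  a_0 = 23
141 = 2·58 + 25   →  a_1 = 2
58 = 2·25 + 8   →  a_2 = 2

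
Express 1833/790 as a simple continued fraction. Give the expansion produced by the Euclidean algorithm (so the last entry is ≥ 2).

1833 = 2·790 + 253
790 = 3·253 + 31
253 = 8·31 + 5
31 = 6·5 + 1
5 = 5·1 + 0  (stop)
So 1833/790 = [2; 3, 8, 6, 5].

[2; 3, 8, 6, 5]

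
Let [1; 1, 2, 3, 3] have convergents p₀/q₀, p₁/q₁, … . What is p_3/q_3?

17/10

Using pₖ = aₖpₖ₋₁ + pₖ₋₂, qₖ = aₖqₖ₋₁ + qₖ₋₂ (with p₋₁=1, p₋₂=0, q₋₁=0, q₋₂=1):
  k=0: a=1, p=1, q=1
  k=1: a=1, p=2, q=1
  k=2: a=2, p=5, q=3
  k=3: a=3, p=17, q=10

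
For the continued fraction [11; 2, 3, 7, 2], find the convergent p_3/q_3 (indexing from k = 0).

Using pₖ = aₖpₖ₋₁ + pₖ₋₂, qₖ = aₖqₖ₋₁ + qₖ₋₂ (with p₋₁=1, p₋₂=0, q₋₁=0, q₋₂=1):
  k=0: a=11, p=11, q=1
  k=1: a=2, p=23, q=2
  k=2: a=3, p=80, q=7
  k=3: a=7, p=583, q=51

583/51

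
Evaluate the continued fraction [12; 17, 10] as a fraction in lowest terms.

2062/171

Using pₖ = aₖpₖ₋₁ + pₖ₋₂ and qₖ = aₖqₖ₋₁ + qₖ₋₂:
  k=0: a=12, p=12, q=1
  k=1: a=17, p=205, q=17
  k=2: a=10, p=2062, q=171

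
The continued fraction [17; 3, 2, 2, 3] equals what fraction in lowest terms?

Fold from the inside: start with 3/1.
  2 + 1/3 = 7/3
  2 + 3/7 = 17/7
  3 + 7/17 = 58/17
  17 + 17/58 = 1003/58

1003/58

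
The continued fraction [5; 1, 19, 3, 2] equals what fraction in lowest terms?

845/142

Using pₖ = aₖpₖ₋₁ + pₖ₋₂ and qₖ = aₖqₖ₋₁ + qₖ₋₂:
  k=0: a=5, p=5, q=1
  k=1: a=1, p=6, q=1
  k=2: a=19, p=119, q=20
  k=3: a=3, p=363, q=61
  k=4: a=2, p=845, q=142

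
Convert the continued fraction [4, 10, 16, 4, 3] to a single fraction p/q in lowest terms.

8703/2123

Using pₖ = aₖpₖ₋₁ + pₖ₋₂ and qₖ = aₖqₖ₋₁ + qₖ₋₂:
  k=0: a=4, p=4, q=1
  k=1: a=10, p=41, q=10
  k=2: a=16, p=660, q=161
  k=3: a=4, p=2681, q=654
  k=4: a=3, p=8703, q=2123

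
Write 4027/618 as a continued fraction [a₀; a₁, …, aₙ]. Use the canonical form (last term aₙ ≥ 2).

4027 = 6*618 + 319
618 = 1*319 + 299
319 = 1*299 + 20
299 = 14*20 + 19
20 = 1*19 + 1
19 = 19*1 + 0  (stop)
So 4027/618 = [6; 1, 1, 14, 1, 19].

[6; 1, 1, 14, 1, 19]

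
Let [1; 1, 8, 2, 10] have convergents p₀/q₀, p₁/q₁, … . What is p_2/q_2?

Using pₖ = aₖpₖ₋₁ + pₖ₋₂, qₖ = aₖqₖ₋₁ + qₖ₋₂ (with p₋₁=1, p₋₂=0, q₋₁=0, q₋₂=1):
  k=0: a=1, p=1, q=1
  k=1: a=1, p=2, q=1
  k=2: a=8, p=17, q=9

17/9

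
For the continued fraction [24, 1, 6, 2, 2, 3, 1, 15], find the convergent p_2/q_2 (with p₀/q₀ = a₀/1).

Using pₖ = aₖpₖ₋₁ + pₖ₋₂, qₖ = aₖqₖ₋₁ + qₖ₋₂ (with p₋₁=1, p₋₂=0, q₋₁=0, q₋₂=1):
  k=0: a=24, p=24, q=1
  k=1: a=1, p=25, q=1
  k=2: a=6, p=174, q=7

174/7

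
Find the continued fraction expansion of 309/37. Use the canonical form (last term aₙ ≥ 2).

309 = 8×37 + 13
37 = 2×13 + 11
13 = 1×11 + 2
11 = 5×2 + 1
2 = 2×1 + 0  (stop)
So 309/37 = [8; 2, 1, 5, 2].

[8; 2, 1, 5, 2]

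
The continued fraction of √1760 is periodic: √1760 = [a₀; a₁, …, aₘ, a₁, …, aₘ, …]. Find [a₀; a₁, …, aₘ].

a₀ = ⌊√1760⌋ = 41.

[41; 1, 19, 1, 82]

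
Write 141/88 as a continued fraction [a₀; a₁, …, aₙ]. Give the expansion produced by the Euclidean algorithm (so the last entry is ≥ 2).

[1; 1, 1, 1, 1, 17]

141 = 1*88 + 53
88 = 1*53 + 35
53 = 1*35 + 18
35 = 1*18 + 17
18 = 1*17 + 1
17 = 17*1 + 0  (stop)
So 141/88 = [1; 1, 1, 1, 1, 17].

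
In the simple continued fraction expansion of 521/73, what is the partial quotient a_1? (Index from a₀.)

7

521 = 7·73 + 10   →  a_0 = 7
73 = 7·10 + 3   →  a_1 = 7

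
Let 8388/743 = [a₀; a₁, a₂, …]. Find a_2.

2

8388 = 11·743 + 215   →  a_0 = 11
743 = 3·215 + 98   →  a_1 = 3
215 = 2·98 + 19   →  a_2 = 2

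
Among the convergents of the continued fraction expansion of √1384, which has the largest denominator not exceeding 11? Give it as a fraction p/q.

186/5

√1384 = [37; 4, 1, 17, 1, 4, 74, …] (period length 6).
Convergents:
  p_0/q_0 = 37/1
  p_1/q_1 = 149/4
  p_2/q_2 = 186/5
  p_3/q_3 = 3311/89
q_2 = 5 ≤ 11 < 89 = q_3, so the answer is 186/5.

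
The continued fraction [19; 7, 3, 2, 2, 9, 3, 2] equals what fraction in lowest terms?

161077/8417

Fold from the inside: start with 2/1.
  3 + 1/2 = 7/2
  9 + 2/7 = 65/7
  2 + 7/65 = 137/65
  2 + 65/137 = 339/137
  3 + 137/339 = 1154/339
  7 + 339/1154 = 8417/1154
  19 + 1154/8417 = 161077/8417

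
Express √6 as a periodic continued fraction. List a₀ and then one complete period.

a₀ = ⌊√6⌋ = 2.
With m₀=0, d₀=1 and mₖ₊₁ = dₖaₖ − mₖ, dₖ₊₁ = (n − mₖ₊₁²)/dₖ, aₖ₊₁ = ⌊(a₀+mₖ₊₁)/dₖ₊₁⌋:
  k=1: m=2, d=2, a=2
  k=2: m=2, d=1, a=4
d=1 and a=2a₀=4 at k=2, so the next step gives (m, d) = (2, 2) again — its k=1 value — and the period has length 2.

[2; 2, 4]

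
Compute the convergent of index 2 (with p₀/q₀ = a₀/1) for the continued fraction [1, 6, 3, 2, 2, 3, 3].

Using pₖ = aₖpₖ₋₁ + pₖ₋₂, qₖ = aₖqₖ₋₁ + qₖ₋₂ (with p₋₁=1, p₋₂=0, q₋₁=0, q₋₂=1):
  k=0: a=1, p=1, q=1
  k=1: a=6, p=7, q=6
  k=2: a=3, p=22, q=19

22/19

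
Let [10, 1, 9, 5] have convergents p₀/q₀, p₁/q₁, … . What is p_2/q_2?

109/10

Using pₖ = aₖpₖ₋₁ + pₖ₋₂, qₖ = aₖqₖ₋₁ + qₖ₋₂ (with p₋₁=1, p₋₂=0, q₋₁=0, q₋₂=1):
  k=0: a=10, p=10, q=1
  k=1: a=1, p=11, q=1
  k=2: a=9, p=109, q=10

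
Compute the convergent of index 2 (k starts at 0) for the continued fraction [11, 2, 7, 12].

Using pₖ = aₖpₖ₋₁ + pₖ₋₂, qₖ = aₖqₖ₋₁ + qₖ₋₂ (with p₋₁=1, p₋₂=0, q₋₁=0, q₋₂=1):
  k=0: a=11, p=11, q=1
  k=1: a=2, p=23, q=2
  k=2: a=7, p=172, q=15

172/15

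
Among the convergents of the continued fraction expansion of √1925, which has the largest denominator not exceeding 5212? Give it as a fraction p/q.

215557/4913

√1925 = [43; 1, 6, 1, 86, …] (period length 4).
Convergents:
  p_0/q_0 = 43/1
  p_1/q_1 = 44/1
  p_2/q_2 = 307/7
  p_3/q_3 = 351/8
  p_4/q_4 = 30493/695
  p_5/q_5 = 30844/703
  p_6/q_6 = 215557/4913
  p_7/q_7 = 246401/5616
q_6 = 4913 ≤ 5212 < 5616 = q_7, so the answer is 215557/4913.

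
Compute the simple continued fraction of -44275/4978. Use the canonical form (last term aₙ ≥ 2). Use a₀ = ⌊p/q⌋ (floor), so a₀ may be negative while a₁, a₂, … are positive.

-44275 = -9·4978 + 527
4978 = 9·527 + 235
527 = 2·235 + 57
235 = 4·57 + 7
57 = 8·7 + 1
7 = 7·1 + 0  (stop)
So -44275/4978 = [-9; 9, 2, 4, 8, 7].

[-9; 9, 2, 4, 8, 7]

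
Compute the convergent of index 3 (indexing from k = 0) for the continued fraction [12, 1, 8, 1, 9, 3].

Using pₖ = aₖpₖ₋₁ + pₖ₋₂, qₖ = aₖqₖ₋₁ + qₖ₋₂ (with p₋₁=1, p₋₂=0, q₋₁=0, q₋₂=1):
  k=0: a=12, p=12, q=1
  k=1: a=1, p=13, q=1
  k=2: a=8, p=116, q=9
  k=3: a=1, p=129, q=10

129/10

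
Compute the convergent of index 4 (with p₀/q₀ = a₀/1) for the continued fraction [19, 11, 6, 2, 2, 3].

Using pₖ = aₖpₖ₋₁ + pₖ₋₂, qₖ = aₖqₖ₋₁ + qₖ₋₂ (with p₋₁=1, p₋₂=0, q₋₁=0, q₋₂=1):
  k=0: a=19, p=19, q=1
  k=1: a=11, p=210, q=11
  k=2: a=6, p=1279, q=67
  k=3: a=2, p=2768, q=145
  k=4: a=2, p=6815, q=357

6815/357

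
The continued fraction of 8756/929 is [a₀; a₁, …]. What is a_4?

8756 = 9·929 + 395   →  a_0 = 9
929 = 2·395 + 139   →  a_1 = 2
395 = 2·139 + 117   →  a_2 = 2
139 = 1·117 + 22   →  a_3 = 1
117 = 5·22 + 7   →  a_4 = 5

5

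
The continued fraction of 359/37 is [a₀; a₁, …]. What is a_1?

359 = 9·37 + 26   →  a_0 = 9
37 = 1·26 + 11   →  a_1 = 1

1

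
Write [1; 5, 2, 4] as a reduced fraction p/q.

58/49

Fold from the inside: start with 4/1.
  2 + 1/4 = 9/4
  5 + 4/9 = 49/9
  1 + 9/49 = 58/49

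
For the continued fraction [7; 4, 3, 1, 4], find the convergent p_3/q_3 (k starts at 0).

123/17

Using pₖ = aₖpₖ₋₁ + pₖ₋₂, qₖ = aₖqₖ₋₁ + qₖ₋₂ (with p₋₁=1, p₋₂=0, q₋₁=0, q₋₂=1):
  k=0: a=7, p=7, q=1
  k=1: a=4, p=29, q=4
  k=2: a=3, p=94, q=13
  k=3: a=1, p=123, q=17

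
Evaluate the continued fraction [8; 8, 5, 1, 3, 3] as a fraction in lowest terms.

4979/613

Using pₖ = aₖpₖ₋₁ + pₖ₋₂ and qₖ = aₖqₖ₋₁ + qₖ₋₂:
  k=0: a=8, p=8, q=1
  k=1: a=8, p=65, q=8
  k=2: a=5, p=333, q=41
  k=3: a=1, p=398, q=49
  k=4: a=3, p=1527, q=188
  k=5: a=3, p=4979, q=613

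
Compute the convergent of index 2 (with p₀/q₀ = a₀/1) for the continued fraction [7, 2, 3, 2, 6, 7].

52/7

Using pₖ = aₖpₖ₋₁ + pₖ₋₂, qₖ = aₖqₖ₋₁ + qₖ₋₂ (with p₋₁=1, p₋₂=0, q₋₁=0, q₋₂=1):
  k=0: a=7, p=7, q=1
  k=1: a=2, p=15, q=2
  k=2: a=3, p=52, q=7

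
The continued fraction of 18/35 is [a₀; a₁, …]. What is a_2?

1

18 = 0·35 + 18   →  a_0 = 0
35 = 1·18 + 17   →  a_1 = 1
18 = 1·17 + 1   →  a_2 = 1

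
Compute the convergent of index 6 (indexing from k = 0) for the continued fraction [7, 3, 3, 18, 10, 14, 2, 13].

392229/53726

Using pₖ = aₖpₖ₋₁ + pₖ₋₂, qₖ = aₖqₖ₋₁ + qₖ₋₂ (with p₋₁=1, p₋₂=0, q₋₁=0, q₋₂=1):
  k=0: a=7, p=7, q=1
  k=1: a=3, p=22, q=3
  k=2: a=3, p=73, q=10
  k=3: a=18, p=1336, q=183
  k=4: a=10, p=13433, q=1840
  k=5: a=14, p=189398, q=25943
  k=6: a=2, p=392229, q=53726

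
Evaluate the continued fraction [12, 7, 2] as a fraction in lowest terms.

Using pₖ = aₖpₖ₋₁ + pₖ₋₂ and qₖ = aₖqₖ₋₁ + qₖ₋₂:
  k=0: a=12, p=12, q=1
  k=1: a=7, p=85, q=7
  k=2: a=2, p=182, q=15

182/15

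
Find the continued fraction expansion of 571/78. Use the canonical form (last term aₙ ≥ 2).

571 = 7×78 + 25
78 = 3×25 + 3
25 = 8×3 + 1
3 = 3×1 + 0  (stop)
So 571/78 = [7; 3, 8, 3].

[7; 3, 8, 3]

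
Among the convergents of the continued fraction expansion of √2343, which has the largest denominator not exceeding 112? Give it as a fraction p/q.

4308/89

√2343 = [48; 2, 2, 8, 2, 2, 96, …] (period length 6).
Convergents:
  p_0/q_0 = 48/1
  p_1/q_1 = 97/2
  p_2/q_2 = 242/5
  p_3/q_3 = 2033/42
  p_4/q_4 = 4308/89
  p_5/q_5 = 10649/220
q_4 = 89 ≤ 112 < 220 = q_5, so the answer is 4308/89.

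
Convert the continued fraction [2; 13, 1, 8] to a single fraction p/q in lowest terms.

259/125

Fold from the inside: start with 8/1.
  1 + 1/8 = 9/8
  13 + 8/9 = 125/9
  2 + 9/125 = 259/125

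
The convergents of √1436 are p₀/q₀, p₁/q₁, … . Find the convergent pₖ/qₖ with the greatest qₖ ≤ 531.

13301/351

√1436 = [37; 1, 8, 2, 18, 2, 8, 1, 74, …] (period length 8).
Convergents:
  p_0/q_0 = 37/1
  p_1/q_1 = 38/1
  p_2/q_2 = 341/9
  p_3/q_3 = 720/19
  p_4/q_4 = 13301/351
  p_5/q_5 = 27322/721
q_4 = 351 ≤ 531 < 721 = q_5, so the answer is 13301/351.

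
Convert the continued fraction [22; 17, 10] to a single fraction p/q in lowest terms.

Fold from the inside: start with 10/1.
  17 + 1/10 = 171/10
  22 + 10/171 = 3772/171

3772/171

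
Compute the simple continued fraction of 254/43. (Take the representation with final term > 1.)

254 = 5*43 + 39
43 = 1*39 + 4
39 = 9*4 + 3
4 = 1*3 + 1
3 = 3*1 + 0  (stop)
So 254/43 = [5; 1, 9, 1, 3].

[5; 1, 9, 1, 3]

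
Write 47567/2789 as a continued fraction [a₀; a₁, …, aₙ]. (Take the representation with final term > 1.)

[17; 18, 9, 17]

47567 = 17×2789 + 154
2789 = 18×154 + 17
154 = 9×17 + 1
17 = 17×1 + 0  (stop)
So 47567/2789 = [17; 18, 9, 17].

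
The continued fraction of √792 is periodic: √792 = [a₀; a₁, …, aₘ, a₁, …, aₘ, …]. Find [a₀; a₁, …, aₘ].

a₀ = ⌊√792⌋ = 28.
With m₀=0, d₀=1 and mₖ₊₁ = dₖaₖ − mₖ, dₖ₊₁ = (n − mₖ₊₁²)/dₖ, aₖ₊₁ = ⌊(a₀+mₖ₊₁)/dₖ₊₁⌋:
  k=1: m=28, d=8, a=7
  k=2: m=28, d=1, a=56
d=1 and a=2a₀=56 at k=2, so the next step gives (m, d) = (28, 8) again — its k=1 value — and the period has length 2.

[28; 7, 56]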